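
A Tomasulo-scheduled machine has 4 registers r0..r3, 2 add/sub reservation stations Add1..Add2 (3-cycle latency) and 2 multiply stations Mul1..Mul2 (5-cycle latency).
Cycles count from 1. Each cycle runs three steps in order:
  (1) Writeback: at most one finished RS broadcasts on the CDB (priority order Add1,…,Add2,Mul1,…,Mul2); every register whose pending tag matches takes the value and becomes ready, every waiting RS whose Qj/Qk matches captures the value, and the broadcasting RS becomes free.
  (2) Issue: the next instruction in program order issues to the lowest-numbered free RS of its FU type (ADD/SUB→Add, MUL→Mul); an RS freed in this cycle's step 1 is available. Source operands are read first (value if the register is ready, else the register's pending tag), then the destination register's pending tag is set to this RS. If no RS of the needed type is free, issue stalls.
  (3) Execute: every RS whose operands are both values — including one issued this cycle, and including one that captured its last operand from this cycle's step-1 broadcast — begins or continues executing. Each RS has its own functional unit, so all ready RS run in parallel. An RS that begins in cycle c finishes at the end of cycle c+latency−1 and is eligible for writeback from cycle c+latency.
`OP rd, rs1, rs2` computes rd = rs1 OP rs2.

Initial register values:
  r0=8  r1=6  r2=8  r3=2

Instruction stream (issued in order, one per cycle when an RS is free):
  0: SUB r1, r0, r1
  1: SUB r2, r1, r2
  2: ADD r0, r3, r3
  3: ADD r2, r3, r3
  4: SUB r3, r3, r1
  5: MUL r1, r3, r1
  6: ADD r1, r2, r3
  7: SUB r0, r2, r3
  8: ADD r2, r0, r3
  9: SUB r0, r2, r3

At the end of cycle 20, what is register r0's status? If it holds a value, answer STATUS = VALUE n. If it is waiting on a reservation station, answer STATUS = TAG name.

STATUS = TAG Add2

  c1: issue SUB r1<-Add1  regs: r0:8,r1:Add1,r2:8,r3:2
  c2: issue SUB r2<-Add2  regs: r0:8,r1:Add1,r2:Add2,r3:2
  c3: stall  regs: r0:8,r1:Add1,r2:Add2,r3:2
  c4: CDB Add1=2; issue ADD r0<-Add1  regs: r0:Add1,r1:2,r2:Add2,r3:2
  c5: stall  regs: r0:Add1,r1:2,r2:Add2,r3:2
  c6: stall  regs: r0:Add1,r1:2,r2:Add2,r3:2
  c7: CDB Add1=4; issue ADD r2<-Add1  regs: r0:4,r1:2,r2:Add1,r3:2
  c8: CDB Add2=-6; issue SUB r3<-Add2  regs: r0:4,r1:2,r2:Add1,r3:Add2
  c9: issue MUL r1<-Mul1  regs: r0:4,r1:Mul1,r2:Add1,r3:Add2
  c10: CDB Add1=4; issue ADD r1<-Add1  regs: r0:4,r1:Add1,r2:4,r3:Add2
  c11: CDB Add2=0; issue SUB r0<-Add2  regs: r0:Add2,r1:Add1,r2:4,r3:0
  c12: stall  regs: r0:Add2,r1:Add1,r2:4,r3:0
  c13: stall  regs: r0:Add2,r1:Add1,r2:4,r3:0
  c14: CDB Add1=4; issue ADD r2<-Add1  regs: r0:Add2,r1:4,r2:Add1,r3:0
  c15: CDB Add2=4; issue SUB r0<-Add2  regs: r0:Add2,r1:4,r2:Add1,r3:0
  c16: CDB Mul1=0  regs: r0:Add2,r1:4,r2:Add1,r3:0
  c17: -  regs: r0:Add2,r1:4,r2:Add1,r3:0
  c18: CDB Add1=4  regs: r0:Add2,r1:4,r2:4,r3:0
  c19: -  regs: r0:Add2,r1:4,r2:4,r3:0
  c20: -  regs: r0:Add2,r1:4,r2:4,r3:0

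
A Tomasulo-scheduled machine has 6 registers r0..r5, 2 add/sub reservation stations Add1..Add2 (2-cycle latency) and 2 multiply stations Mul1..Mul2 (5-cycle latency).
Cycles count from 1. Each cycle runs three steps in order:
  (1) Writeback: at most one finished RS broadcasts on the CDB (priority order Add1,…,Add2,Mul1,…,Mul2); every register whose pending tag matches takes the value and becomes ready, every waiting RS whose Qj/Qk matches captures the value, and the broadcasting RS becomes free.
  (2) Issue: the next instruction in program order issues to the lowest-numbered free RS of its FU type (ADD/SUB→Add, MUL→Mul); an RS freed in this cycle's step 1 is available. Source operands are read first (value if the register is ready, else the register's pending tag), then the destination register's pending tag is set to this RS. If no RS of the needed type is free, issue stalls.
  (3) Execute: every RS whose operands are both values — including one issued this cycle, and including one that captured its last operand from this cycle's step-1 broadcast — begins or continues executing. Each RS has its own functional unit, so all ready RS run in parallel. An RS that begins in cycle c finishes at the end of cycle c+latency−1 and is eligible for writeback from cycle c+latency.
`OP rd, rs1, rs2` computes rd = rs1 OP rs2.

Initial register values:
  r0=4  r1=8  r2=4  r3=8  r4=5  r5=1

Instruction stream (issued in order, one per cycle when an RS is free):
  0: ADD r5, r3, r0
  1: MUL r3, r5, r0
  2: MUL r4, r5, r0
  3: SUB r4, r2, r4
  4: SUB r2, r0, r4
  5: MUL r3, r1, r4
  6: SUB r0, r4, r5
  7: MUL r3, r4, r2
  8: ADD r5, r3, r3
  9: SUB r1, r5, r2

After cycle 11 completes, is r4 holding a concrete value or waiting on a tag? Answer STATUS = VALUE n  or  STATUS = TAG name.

cycle 1: issue ADD r5<-Add1 // r0:4,r1:8,r2:4,r3:8,r4:5,r5:Add1
cycle 2: issue MUL r3<-Mul1 // r0:4,r1:8,r2:4,r3:Mul1,r4:5,r5:Add1
cycle 3: CDB Add1=12; issue MUL r4<-Mul2 // r0:4,r1:8,r2:4,r3:Mul1,r4:Mul2,r5:12
cycle 4: issue SUB r4<-Add1 // r0:4,r1:8,r2:4,r3:Mul1,r4:Add1,r5:12
cycle 5: issue SUB r2<-Add2 // r0:4,r1:8,r2:Add2,r3:Mul1,r4:Add1,r5:12
cycle 6: stall // r0:4,r1:8,r2:Add2,r3:Mul1,r4:Add1,r5:12
cycle 7: stall // r0:4,r1:8,r2:Add2,r3:Mul1,r4:Add1,r5:12
cycle 8: CDB Mul1=48; issue MUL r3<-Mul1 // r0:4,r1:8,r2:Add2,r3:Mul1,r4:Add1,r5:12
cycle 9: CDB Mul2=48; stall // r0:4,r1:8,r2:Add2,r3:Mul1,r4:Add1,r5:12
cycle 10: stall // r0:4,r1:8,r2:Add2,r3:Mul1,r4:Add1,r5:12
cycle 11: CDB Add1=-44; issue SUB r0<-Add1 // r0:Add1,r1:8,r2:Add2,r3:Mul1,r4:-44,r5:12

STATUS = VALUE -44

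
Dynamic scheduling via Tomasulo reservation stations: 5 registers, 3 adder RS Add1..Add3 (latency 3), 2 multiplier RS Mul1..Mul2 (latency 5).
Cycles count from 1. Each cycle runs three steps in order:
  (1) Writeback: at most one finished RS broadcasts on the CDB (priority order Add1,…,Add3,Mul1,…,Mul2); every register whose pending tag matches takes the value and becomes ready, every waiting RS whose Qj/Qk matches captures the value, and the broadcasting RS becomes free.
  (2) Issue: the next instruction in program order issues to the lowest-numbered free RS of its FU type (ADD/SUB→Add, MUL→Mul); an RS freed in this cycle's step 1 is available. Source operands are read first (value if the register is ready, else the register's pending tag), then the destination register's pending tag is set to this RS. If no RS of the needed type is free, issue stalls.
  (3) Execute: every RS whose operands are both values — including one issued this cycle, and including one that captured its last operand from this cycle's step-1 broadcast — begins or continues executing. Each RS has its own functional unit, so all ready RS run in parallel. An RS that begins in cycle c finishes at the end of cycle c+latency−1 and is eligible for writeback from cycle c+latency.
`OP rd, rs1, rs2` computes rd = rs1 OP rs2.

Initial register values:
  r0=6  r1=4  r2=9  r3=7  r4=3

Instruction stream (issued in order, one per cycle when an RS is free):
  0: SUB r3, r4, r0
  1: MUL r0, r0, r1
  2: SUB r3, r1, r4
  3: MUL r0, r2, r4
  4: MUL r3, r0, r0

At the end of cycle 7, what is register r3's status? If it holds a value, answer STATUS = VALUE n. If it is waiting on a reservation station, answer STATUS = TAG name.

c1: issue SUB r3<-Add1 | r0:6,r1:4,r2:9,r3:Add1,r4:3
c2: issue MUL r0<-Mul1 | r0:Mul1,r1:4,r2:9,r3:Add1,r4:3
c3: issue SUB r3<-Add2 | r0:Mul1,r1:4,r2:9,r3:Add2,r4:3
c4: CDB Add1=-3; issue MUL r0<-Mul2 | r0:Mul2,r1:4,r2:9,r3:Add2,r4:3
c5: stall | r0:Mul2,r1:4,r2:9,r3:Add2,r4:3
c6: CDB Add2=1; stall | r0:Mul2,r1:4,r2:9,r3:1,r4:3
c7: CDB Mul1=24; issue MUL r3<-Mul1 | r0:Mul2,r1:4,r2:9,r3:Mul1,r4:3

STATUS = TAG Mul1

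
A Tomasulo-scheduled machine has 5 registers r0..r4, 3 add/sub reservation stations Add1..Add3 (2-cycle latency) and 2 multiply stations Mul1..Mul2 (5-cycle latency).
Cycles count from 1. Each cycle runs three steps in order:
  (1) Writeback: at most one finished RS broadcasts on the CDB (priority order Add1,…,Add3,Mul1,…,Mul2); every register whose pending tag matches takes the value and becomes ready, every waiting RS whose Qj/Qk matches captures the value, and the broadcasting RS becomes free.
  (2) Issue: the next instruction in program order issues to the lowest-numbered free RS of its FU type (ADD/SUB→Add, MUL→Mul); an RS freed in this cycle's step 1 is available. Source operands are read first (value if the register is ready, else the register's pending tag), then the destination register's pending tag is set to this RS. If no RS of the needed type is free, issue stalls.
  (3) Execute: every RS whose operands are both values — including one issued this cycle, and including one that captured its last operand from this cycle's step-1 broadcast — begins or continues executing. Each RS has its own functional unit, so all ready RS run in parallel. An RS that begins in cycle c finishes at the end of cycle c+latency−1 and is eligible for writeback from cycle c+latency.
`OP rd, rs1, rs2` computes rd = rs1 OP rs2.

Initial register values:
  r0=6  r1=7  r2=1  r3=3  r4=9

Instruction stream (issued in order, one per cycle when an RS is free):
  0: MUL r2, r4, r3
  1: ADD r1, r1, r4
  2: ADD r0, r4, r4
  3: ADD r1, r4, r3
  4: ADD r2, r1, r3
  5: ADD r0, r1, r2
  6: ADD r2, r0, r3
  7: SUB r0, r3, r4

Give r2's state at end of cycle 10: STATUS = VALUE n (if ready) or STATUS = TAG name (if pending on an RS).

  c1: issue MUL r2<-Mul1  regs: r0:6,r1:7,r2:Mul1,r3:3,r4:9
  c2: issue ADD r1<-Add1  regs: r0:6,r1:Add1,r2:Mul1,r3:3,r4:9
  c3: issue ADD r0<-Add2  regs: r0:Add2,r1:Add1,r2:Mul1,r3:3,r4:9
  c4: CDB Add1=16; issue ADD r1<-Add1  regs: r0:Add2,r1:Add1,r2:Mul1,r3:3,r4:9
  c5: CDB Add2=18; issue ADD r2<-Add2  regs: r0:18,r1:Add1,r2:Add2,r3:3,r4:9
  c6: CDB Add1=12; issue ADD r0<-Add1  regs: r0:Add1,r1:12,r2:Add2,r3:3,r4:9
  c7: CDB Mul1=27; issue ADD r2<-Add3  regs: r0:Add1,r1:12,r2:Add3,r3:3,r4:9
  c8: CDB Add2=15; issue SUB r0<-Add2  regs: r0:Add2,r1:12,r2:Add3,r3:3,r4:9
  c9: -  regs: r0:Add2,r1:12,r2:Add3,r3:3,r4:9
  c10: CDB Add1=27  regs: r0:Add2,r1:12,r2:Add3,r3:3,r4:9

STATUS = TAG Add3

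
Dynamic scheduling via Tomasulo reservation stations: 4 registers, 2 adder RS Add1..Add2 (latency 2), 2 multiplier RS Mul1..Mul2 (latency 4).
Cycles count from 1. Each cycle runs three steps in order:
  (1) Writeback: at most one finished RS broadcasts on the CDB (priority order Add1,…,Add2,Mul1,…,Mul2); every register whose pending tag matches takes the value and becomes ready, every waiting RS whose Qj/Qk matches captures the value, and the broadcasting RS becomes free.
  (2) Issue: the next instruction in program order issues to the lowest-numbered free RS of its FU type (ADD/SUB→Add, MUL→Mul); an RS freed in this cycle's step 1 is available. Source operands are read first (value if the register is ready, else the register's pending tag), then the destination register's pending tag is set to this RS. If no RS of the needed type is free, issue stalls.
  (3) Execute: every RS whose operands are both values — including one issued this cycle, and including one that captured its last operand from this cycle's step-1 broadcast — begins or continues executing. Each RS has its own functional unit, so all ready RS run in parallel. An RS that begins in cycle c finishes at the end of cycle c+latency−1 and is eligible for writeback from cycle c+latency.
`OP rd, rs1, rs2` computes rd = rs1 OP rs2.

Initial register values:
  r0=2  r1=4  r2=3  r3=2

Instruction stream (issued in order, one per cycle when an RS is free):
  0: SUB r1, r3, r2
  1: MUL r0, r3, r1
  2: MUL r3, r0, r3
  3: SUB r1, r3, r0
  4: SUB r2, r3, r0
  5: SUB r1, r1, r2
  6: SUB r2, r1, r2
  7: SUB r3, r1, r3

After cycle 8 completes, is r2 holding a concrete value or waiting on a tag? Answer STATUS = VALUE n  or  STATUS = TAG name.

STATUS = TAG Add2

  c1: issue SUB r1<-Add1  regs: r0:2,r1:Add1,r2:3,r3:2
  c2: issue MUL r0<-Mul1  regs: r0:Mul1,r1:Add1,r2:3,r3:2
  c3: CDB Add1=-1; issue MUL r3<-Mul2  regs: r0:Mul1,r1:-1,r2:3,r3:Mul2
  c4: issue SUB r1<-Add1  regs: r0:Mul1,r1:Add1,r2:3,r3:Mul2
  c5: issue SUB r2<-Add2  regs: r0:Mul1,r1:Add1,r2:Add2,r3:Mul2
  c6: stall  regs: r0:Mul1,r1:Add1,r2:Add2,r3:Mul2
  c7: CDB Mul1=-2; stall  regs: r0:-2,r1:Add1,r2:Add2,r3:Mul2
  c8: stall  regs: r0:-2,r1:Add1,r2:Add2,r3:Mul2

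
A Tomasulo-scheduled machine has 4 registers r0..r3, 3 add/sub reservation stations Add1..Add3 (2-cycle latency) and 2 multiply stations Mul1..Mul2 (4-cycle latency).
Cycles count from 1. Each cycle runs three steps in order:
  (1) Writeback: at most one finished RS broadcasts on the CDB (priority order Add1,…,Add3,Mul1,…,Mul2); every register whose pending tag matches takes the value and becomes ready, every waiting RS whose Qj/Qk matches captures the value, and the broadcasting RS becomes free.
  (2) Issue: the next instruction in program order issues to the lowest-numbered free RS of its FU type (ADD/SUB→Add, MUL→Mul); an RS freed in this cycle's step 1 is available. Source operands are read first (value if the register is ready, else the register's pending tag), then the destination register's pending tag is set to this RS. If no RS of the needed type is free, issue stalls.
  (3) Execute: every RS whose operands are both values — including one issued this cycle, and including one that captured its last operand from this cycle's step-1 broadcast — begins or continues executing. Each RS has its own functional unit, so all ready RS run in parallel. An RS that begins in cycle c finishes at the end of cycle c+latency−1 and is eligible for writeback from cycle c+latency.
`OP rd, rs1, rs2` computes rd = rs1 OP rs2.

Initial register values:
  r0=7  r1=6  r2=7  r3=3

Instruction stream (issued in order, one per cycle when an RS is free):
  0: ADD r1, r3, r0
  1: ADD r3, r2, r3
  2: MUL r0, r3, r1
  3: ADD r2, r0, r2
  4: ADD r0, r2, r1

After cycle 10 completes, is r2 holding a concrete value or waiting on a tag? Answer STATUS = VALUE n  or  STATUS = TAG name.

c1: issue ADD r1<-Add1 | r0:7,r1:Add1,r2:7,r3:3
c2: issue ADD r3<-Add2 | r0:7,r1:Add1,r2:7,r3:Add2
c3: CDB Add1=10; issue MUL r0<-Mul1 | r0:Mul1,r1:10,r2:7,r3:Add2
c4: CDB Add2=10; issue ADD r2<-Add1 | r0:Mul1,r1:10,r2:Add1,r3:10
c5: issue ADD r0<-Add2 | r0:Add2,r1:10,r2:Add1,r3:10
c6: - | r0:Add2,r1:10,r2:Add1,r3:10
c7: - | r0:Add2,r1:10,r2:Add1,r3:10
c8: CDB Mul1=100 | r0:Add2,r1:10,r2:Add1,r3:10
c9: - | r0:Add2,r1:10,r2:Add1,r3:10
c10: CDB Add1=107 | r0:Add2,r1:10,r2:107,r3:10

STATUS = VALUE 107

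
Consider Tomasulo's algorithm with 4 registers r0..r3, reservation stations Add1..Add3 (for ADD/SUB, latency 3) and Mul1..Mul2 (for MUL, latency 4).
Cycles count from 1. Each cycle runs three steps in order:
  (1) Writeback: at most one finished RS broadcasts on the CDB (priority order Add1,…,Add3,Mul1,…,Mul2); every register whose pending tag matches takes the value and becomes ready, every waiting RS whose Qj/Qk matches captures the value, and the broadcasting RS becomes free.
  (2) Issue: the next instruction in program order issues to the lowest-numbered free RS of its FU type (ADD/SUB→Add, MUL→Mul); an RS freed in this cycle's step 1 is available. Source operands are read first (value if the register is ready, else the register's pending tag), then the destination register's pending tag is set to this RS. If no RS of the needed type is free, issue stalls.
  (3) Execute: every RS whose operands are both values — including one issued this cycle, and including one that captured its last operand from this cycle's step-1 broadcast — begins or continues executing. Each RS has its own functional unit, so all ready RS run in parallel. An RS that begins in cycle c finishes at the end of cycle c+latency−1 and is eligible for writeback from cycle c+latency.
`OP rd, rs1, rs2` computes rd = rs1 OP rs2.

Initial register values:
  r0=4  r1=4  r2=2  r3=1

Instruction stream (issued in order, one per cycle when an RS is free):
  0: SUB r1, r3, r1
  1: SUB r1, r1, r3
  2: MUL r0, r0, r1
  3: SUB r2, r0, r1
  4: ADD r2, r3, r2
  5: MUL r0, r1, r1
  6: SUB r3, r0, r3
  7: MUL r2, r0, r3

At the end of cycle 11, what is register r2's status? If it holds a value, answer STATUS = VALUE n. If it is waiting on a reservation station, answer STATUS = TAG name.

cycle 1: issue SUB r1<-Add1 // r0:4,r1:Add1,r2:2,r3:1
cycle 2: issue SUB r1<-Add2 // r0:4,r1:Add2,r2:2,r3:1
cycle 3: issue MUL r0<-Mul1 // r0:Mul1,r1:Add2,r2:2,r3:1
cycle 4: CDB Add1=-3; issue SUB r2<-Add1 // r0:Mul1,r1:Add2,r2:Add1,r3:1
cycle 5: issue ADD r2<-Add3 // r0:Mul1,r1:Add2,r2:Add3,r3:1
cycle 6: issue MUL r0<-Mul2 // r0:Mul2,r1:Add2,r2:Add3,r3:1
cycle 7: CDB Add2=-4; issue SUB r3<-Add2 // r0:Mul2,r1:-4,r2:Add3,r3:Add2
cycle 8: stall // r0:Mul2,r1:-4,r2:Add3,r3:Add2
cycle 9: stall // r0:Mul2,r1:-4,r2:Add3,r3:Add2
cycle 10: stall // r0:Mul2,r1:-4,r2:Add3,r3:Add2
cycle 11: CDB Mul1=-16; issue MUL r2<-Mul1 // r0:Mul2,r1:-4,r2:Mul1,r3:Add2

STATUS = TAG Mul1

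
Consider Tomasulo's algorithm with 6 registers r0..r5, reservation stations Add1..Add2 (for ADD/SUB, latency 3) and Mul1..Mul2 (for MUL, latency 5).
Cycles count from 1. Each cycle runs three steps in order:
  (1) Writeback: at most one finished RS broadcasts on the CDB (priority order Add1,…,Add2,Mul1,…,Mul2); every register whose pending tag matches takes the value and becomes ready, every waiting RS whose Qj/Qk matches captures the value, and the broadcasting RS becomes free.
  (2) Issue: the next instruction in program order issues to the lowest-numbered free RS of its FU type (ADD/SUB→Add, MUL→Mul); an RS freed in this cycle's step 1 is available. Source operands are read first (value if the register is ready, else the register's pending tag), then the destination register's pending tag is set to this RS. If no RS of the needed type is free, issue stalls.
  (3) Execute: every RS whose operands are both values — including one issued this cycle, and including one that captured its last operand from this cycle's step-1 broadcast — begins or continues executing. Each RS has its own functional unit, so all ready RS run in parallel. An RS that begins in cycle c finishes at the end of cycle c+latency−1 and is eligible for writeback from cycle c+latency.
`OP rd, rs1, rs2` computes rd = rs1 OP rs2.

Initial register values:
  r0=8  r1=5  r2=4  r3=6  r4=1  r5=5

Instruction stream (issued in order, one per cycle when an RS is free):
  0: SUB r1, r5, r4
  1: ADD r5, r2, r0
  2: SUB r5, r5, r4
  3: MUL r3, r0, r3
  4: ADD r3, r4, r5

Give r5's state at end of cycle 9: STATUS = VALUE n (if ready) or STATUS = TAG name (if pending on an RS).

STATUS = VALUE 11

cycle 1: issue SUB r1<-Add1 // r0:8,r1:Add1,r2:4,r3:6,r4:1,r5:5
cycle 2: issue ADD r5<-Add2 // r0:8,r1:Add1,r2:4,r3:6,r4:1,r5:Add2
cycle 3: stall // r0:8,r1:Add1,r2:4,r3:6,r4:1,r5:Add2
cycle 4: CDB Add1=4; issue SUB r5<-Add1 // r0:8,r1:4,r2:4,r3:6,r4:1,r5:Add1
cycle 5: CDB Add2=12; issue MUL r3<-Mul1 // r0:8,r1:4,r2:4,r3:Mul1,r4:1,r5:Add1
cycle 6: issue ADD r3<-Add2 // r0:8,r1:4,r2:4,r3:Add2,r4:1,r5:Add1
cycle 7: - // r0:8,r1:4,r2:4,r3:Add2,r4:1,r5:Add1
cycle 8: CDB Add1=11 // r0:8,r1:4,r2:4,r3:Add2,r4:1,r5:11
cycle 9: - // r0:8,r1:4,r2:4,r3:Add2,r4:1,r5:11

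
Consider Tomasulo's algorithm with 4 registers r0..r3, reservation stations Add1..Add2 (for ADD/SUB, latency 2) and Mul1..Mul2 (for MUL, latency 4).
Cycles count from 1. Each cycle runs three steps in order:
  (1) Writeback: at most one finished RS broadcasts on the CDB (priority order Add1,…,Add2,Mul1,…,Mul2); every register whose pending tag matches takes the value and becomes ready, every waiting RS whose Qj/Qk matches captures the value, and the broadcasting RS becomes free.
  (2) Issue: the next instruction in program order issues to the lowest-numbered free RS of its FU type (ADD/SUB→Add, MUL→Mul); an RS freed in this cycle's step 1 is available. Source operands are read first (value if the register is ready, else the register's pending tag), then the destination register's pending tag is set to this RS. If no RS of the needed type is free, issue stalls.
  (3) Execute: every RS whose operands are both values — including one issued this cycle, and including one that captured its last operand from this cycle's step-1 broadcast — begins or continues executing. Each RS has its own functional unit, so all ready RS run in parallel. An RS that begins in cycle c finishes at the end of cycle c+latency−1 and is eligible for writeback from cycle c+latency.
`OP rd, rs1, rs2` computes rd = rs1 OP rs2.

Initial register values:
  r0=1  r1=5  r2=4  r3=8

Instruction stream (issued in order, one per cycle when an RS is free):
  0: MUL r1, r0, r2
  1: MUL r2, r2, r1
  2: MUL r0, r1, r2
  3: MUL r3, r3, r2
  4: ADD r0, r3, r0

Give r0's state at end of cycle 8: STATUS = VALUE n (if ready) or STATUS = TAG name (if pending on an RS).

cycle 1: issue MUL r1<-Mul1 // r0:1,r1:Mul1,r2:4,r3:8
cycle 2: issue MUL r2<-Mul2 // r0:1,r1:Mul1,r2:Mul2,r3:8
cycle 3: stall // r0:1,r1:Mul1,r2:Mul2,r3:8
cycle 4: stall // r0:1,r1:Mul1,r2:Mul2,r3:8
cycle 5: CDB Mul1=4; issue MUL r0<-Mul1 // r0:Mul1,r1:4,r2:Mul2,r3:8
cycle 6: stall // r0:Mul1,r1:4,r2:Mul2,r3:8
cycle 7: stall // r0:Mul1,r1:4,r2:Mul2,r3:8
cycle 8: stall // r0:Mul1,r1:4,r2:Mul2,r3:8

STATUS = TAG Mul1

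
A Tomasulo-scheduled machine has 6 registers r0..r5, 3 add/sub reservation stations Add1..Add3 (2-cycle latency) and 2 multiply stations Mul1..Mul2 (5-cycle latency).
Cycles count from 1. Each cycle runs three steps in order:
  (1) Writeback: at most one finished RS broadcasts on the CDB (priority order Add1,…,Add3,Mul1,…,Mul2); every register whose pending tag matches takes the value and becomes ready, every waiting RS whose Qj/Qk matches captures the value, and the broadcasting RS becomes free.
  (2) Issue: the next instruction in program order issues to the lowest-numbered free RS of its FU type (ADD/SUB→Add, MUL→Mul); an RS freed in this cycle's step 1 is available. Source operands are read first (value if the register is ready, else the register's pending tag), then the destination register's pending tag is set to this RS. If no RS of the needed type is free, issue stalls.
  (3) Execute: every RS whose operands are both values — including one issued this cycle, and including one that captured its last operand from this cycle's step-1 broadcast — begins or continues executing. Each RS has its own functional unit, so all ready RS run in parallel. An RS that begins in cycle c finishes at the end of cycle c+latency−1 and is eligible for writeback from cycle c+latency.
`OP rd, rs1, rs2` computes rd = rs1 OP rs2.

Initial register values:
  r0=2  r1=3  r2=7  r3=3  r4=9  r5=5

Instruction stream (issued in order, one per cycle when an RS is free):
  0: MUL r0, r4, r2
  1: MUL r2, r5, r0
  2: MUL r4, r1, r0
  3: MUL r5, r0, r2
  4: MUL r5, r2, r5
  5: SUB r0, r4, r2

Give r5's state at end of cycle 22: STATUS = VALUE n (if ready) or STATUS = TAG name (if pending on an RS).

STATUS = VALUE 6251175

cycle 1: issue MUL r0<-Mul1 // r0:Mul1,r1:3,r2:7,r3:3,r4:9,r5:5
cycle 2: issue MUL r2<-Mul2 // r0:Mul1,r1:3,r2:Mul2,r3:3,r4:9,r5:5
cycle 3: stall // r0:Mul1,r1:3,r2:Mul2,r3:3,r4:9,r5:5
cycle 4: stall // r0:Mul1,r1:3,r2:Mul2,r3:3,r4:9,r5:5
cycle 5: stall // r0:Mul1,r1:3,r2:Mul2,r3:3,r4:9,r5:5
cycle 6: CDB Mul1=63; issue MUL r4<-Mul1 // r0:63,r1:3,r2:Mul2,r3:3,r4:Mul1,r5:5
cycle 7: stall // r0:63,r1:3,r2:Mul2,r3:3,r4:Mul1,r5:5
cycle 8: stall // r0:63,r1:3,r2:Mul2,r3:3,r4:Mul1,r5:5
cycle 9: stall // r0:63,r1:3,r2:Mul2,r3:3,r4:Mul1,r5:5
cycle 10: stall // r0:63,r1:3,r2:Mul2,r3:3,r4:Mul1,r5:5
cycle 11: CDB Mul1=189; issue MUL r5<-Mul1 // r0:63,r1:3,r2:Mul2,r3:3,r4:189,r5:Mul1
cycle 12: CDB Mul2=315; issue MUL r5<-Mul2 // r0:63,r1:3,r2:315,r3:3,r4:189,r5:Mul2
cycle 13: issue SUB r0<-Add1 // r0:Add1,r1:3,r2:315,r3:3,r4:189,r5:Mul2
cycle 14: - // r0:Add1,r1:3,r2:315,r3:3,r4:189,r5:Mul2
cycle 15: CDB Add1=-126 // r0:-126,r1:3,r2:315,r3:3,r4:189,r5:Mul2
cycle 16: - // r0:-126,r1:3,r2:315,r3:3,r4:189,r5:Mul2
cycle 17: CDB Mul1=19845 // r0:-126,r1:3,r2:315,r3:3,r4:189,r5:Mul2
cycle 18: - // r0:-126,r1:3,r2:315,r3:3,r4:189,r5:Mul2
cycle 19: - // r0:-126,r1:3,r2:315,r3:3,r4:189,r5:Mul2
cycle 20: - // r0:-126,r1:3,r2:315,r3:3,r4:189,r5:Mul2
cycle 21: - // r0:-126,r1:3,r2:315,r3:3,r4:189,r5:Mul2
cycle 22: CDB Mul2=6251175 // r0:-126,r1:3,r2:315,r3:3,r4:189,r5:6251175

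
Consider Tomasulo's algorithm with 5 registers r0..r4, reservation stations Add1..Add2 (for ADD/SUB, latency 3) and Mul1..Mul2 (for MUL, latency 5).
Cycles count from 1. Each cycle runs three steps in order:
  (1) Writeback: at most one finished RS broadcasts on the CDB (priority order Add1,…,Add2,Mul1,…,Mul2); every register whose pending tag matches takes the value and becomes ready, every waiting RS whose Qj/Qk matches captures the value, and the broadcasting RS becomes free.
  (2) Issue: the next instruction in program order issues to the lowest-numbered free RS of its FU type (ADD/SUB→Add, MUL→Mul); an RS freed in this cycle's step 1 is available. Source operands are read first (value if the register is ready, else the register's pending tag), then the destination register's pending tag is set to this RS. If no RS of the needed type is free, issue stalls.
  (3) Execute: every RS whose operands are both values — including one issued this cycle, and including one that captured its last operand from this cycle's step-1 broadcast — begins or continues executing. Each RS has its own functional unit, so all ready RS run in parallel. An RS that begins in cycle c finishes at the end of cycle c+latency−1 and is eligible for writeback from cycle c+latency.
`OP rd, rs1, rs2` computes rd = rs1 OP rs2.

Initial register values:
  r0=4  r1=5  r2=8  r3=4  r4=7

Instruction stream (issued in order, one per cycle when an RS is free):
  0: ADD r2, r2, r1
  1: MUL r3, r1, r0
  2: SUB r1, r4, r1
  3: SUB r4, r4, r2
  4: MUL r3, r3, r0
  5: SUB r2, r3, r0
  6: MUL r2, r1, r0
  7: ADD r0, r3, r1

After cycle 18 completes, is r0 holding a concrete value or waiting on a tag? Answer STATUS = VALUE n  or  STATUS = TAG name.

STATUS = VALUE 82

c1: issue ADD r2<-Add1 | r0:4,r1:5,r2:Add1,r3:4,r4:7
c2: issue MUL r3<-Mul1 | r0:4,r1:5,r2:Add1,r3:Mul1,r4:7
c3: issue SUB r1<-Add2 | r0:4,r1:Add2,r2:Add1,r3:Mul1,r4:7
c4: CDB Add1=13; issue SUB r4<-Add1 | r0:4,r1:Add2,r2:13,r3:Mul1,r4:Add1
c5: issue MUL r3<-Mul2 | r0:4,r1:Add2,r2:13,r3:Mul2,r4:Add1
c6: CDB Add2=2; issue SUB r2<-Add2 | r0:4,r1:2,r2:Add2,r3:Mul2,r4:Add1
c7: CDB Add1=-6; stall | r0:4,r1:2,r2:Add2,r3:Mul2,r4:-6
c8: CDB Mul1=20; issue MUL r2<-Mul1 | r0:4,r1:2,r2:Mul1,r3:Mul2,r4:-6
c9: issue ADD r0<-Add1 | r0:Add1,r1:2,r2:Mul1,r3:Mul2,r4:-6
c10: - | r0:Add1,r1:2,r2:Mul1,r3:Mul2,r4:-6
c11: - | r0:Add1,r1:2,r2:Mul1,r3:Mul2,r4:-6
c12: - | r0:Add1,r1:2,r2:Mul1,r3:Mul2,r4:-6
c13: CDB Mul1=8 | r0:Add1,r1:2,r2:8,r3:Mul2,r4:-6
c14: CDB Mul2=80 | r0:Add1,r1:2,r2:8,r3:80,r4:-6
c15: - | r0:Add1,r1:2,r2:8,r3:80,r4:-6
c16: - | r0:Add1,r1:2,r2:8,r3:80,r4:-6
c17: CDB Add1=82 | r0:82,r1:2,r2:8,r3:80,r4:-6
c18: CDB Add2=76 | r0:82,r1:2,r2:8,r3:80,r4:-6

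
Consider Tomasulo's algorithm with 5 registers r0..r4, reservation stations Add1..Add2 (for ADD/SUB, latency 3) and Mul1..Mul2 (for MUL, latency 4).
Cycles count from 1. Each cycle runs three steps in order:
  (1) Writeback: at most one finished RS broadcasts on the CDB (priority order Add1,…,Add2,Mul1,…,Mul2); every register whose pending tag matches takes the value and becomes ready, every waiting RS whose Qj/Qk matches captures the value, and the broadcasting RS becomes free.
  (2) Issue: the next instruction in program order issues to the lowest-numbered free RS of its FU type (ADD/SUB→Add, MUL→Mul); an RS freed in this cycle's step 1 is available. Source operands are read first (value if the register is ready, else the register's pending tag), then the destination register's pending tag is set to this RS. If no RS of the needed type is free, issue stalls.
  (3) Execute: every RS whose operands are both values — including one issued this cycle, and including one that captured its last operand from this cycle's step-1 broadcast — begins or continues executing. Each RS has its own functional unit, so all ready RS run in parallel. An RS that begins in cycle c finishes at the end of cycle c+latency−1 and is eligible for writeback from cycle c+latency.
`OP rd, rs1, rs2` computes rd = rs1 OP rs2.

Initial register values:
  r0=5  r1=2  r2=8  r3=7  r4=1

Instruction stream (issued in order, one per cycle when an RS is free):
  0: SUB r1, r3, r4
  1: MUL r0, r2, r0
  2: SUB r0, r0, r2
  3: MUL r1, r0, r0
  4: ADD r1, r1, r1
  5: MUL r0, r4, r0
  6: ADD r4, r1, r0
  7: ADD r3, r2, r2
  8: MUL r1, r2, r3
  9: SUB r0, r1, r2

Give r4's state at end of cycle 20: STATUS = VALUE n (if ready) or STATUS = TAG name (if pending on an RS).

c1: issue SUB r1<-Add1 | r0:5,r1:Add1,r2:8,r3:7,r4:1
c2: issue MUL r0<-Mul1 | r0:Mul1,r1:Add1,r2:8,r3:7,r4:1
c3: issue SUB r0<-Add2 | r0:Add2,r1:Add1,r2:8,r3:7,r4:1
c4: CDB Add1=6; issue MUL r1<-Mul2 | r0:Add2,r1:Mul2,r2:8,r3:7,r4:1
c5: issue ADD r1<-Add1 | r0:Add2,r1:Add1,r2:8,r3:7,r4:1
c6: CDB Mul1=40; issue MUL r0<-Mul1 | r0:Mul1,r1:Add1,r2:8,r3:7,r4:1
c7: stall | r0:Mul1,r1:Add1,r2:8,r3:7,r4:1
c8: stall | r0:Mul1,r1:Add1,r2:8,r3:7,r4:1
c9: CDB Add2=32; issue ADD r4<-Add2 | r0:Mul1,r1:Add1,r2:8,r3:7,r4:Add2
c10: stall | r0:Mul1,r1:Add1,r2:8,r3:7,r4:Add2
c11: stall | r0:Mul1,r1:Add1,r2:8,r3:7,r4:Add2
c12: stall | r0:Mul1,r1:Add1,r2:8,r3:7,r4:Add2
c13: CDB Mul1=32; stall | r0:32,r1:Add1,r2:8,r3:7,r4:Add2
c14: CDB Mul2=1024; stall | r0:32,r1:Add1,r2:8,r3:7,r4:Add2
c15: stall | r0:32,r1:Add1,r2:8,r3:7,r4:Add2
c16: stall | r0:32,r1:Add1,r2:8,r3:7,r4:Add2
c17: CDB Add1=2048; issue ADD r3<-Add1 | r0:32,r1:2048,r2:8,r3:Add1,r4:Add2
c18: issue MUL r1<-Mul1 | r0:32,r1:Mul1,r2:8,r3:Add1,r4:Add2
c19: stall | r0:32,r1:Mul1,r2:8,r3:Add1,r4:Add2
c20: CDB Add1=16; issue SUB r0<-Add1 | r0:Add1,r1:Mul1,r2:8,r3:16,r4:Add2

STATUS = TAG Add2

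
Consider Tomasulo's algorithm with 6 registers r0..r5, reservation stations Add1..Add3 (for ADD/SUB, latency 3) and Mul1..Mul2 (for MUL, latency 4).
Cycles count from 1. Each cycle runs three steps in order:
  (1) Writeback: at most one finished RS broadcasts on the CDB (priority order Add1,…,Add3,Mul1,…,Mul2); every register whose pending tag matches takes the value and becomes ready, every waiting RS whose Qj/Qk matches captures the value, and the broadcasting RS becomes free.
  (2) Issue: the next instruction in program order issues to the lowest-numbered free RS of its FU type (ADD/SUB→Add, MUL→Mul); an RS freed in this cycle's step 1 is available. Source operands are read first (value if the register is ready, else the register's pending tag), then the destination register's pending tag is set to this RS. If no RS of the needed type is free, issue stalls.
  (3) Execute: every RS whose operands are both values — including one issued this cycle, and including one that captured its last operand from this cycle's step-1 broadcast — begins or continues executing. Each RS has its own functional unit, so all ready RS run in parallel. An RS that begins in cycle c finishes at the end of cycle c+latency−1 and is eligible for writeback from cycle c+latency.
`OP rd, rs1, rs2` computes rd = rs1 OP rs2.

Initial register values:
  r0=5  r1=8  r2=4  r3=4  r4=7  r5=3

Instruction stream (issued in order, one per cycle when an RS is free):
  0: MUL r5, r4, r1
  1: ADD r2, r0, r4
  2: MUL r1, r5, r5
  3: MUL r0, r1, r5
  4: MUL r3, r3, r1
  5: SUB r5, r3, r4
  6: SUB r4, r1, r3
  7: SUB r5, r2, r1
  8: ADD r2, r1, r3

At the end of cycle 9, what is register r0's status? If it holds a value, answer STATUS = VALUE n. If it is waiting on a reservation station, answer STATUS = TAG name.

STATUS = TAG Mul1

cycle 1: issue MUL r5<-Mul1 // r0:5,r1:8,r2:4,r3:4,r4:7,r5:Mul1
cycle 2: issue ADD r2<-Add1 // r0:5,r1:8,r2:Add1,r3:4,r4:7,r5:Mul1
cycle 3: issue MUL r1<-Mul2 // r0:5,r1:Mul2,r2:Add1,r3:4,r4:7,r5:Mul1
cycle 4: stall // r0:5,r1:Mul2,r2:Add1,r3:4,r4:7,r5:Mul1
cycle 5: CDB Add1=12; stall // r0:5,r1:Mul2,r2:12,r3:4,r4:7,r5:Mul1
cycle 6: CDB Mul1=56; issue MUL r0<-Mul1 // r0:Mul1,r1:Mul2,r2:12,r3:4,r4:7,r5:56
cycle 7: stall // r0:Mul1,r1:Mul2,r2:12,r3:4,r4:7,r5:56
cycle 8: stall // r0:Mul1,r1:Mul2,r2:12,r3:4,r4:7,r5:56
cycle 9: stall // r0:Mul1,r1:Mul2,r2:12,r3:4,r4:7,r5:56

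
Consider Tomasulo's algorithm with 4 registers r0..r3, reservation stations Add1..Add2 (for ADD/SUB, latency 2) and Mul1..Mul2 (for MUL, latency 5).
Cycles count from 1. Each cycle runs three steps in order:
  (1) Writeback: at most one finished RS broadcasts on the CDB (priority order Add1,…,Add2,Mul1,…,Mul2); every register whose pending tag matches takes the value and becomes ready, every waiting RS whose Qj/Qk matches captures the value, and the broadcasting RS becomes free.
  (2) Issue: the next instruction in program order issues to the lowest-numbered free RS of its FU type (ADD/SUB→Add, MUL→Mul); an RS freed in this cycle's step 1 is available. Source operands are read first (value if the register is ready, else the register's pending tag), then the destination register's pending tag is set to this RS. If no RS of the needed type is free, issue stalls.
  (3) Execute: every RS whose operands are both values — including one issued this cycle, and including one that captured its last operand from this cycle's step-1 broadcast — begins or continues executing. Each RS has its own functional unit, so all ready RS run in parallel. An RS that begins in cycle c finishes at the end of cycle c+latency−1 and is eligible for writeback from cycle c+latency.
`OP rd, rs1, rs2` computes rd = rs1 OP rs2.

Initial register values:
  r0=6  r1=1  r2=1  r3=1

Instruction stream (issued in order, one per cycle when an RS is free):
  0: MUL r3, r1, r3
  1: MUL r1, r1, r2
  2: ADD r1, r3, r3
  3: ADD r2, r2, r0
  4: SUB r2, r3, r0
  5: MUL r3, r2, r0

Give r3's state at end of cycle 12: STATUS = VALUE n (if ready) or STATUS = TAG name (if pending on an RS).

  c1: issue MUL r3<-Mul1  regs: r0:6,r1:1,r2:1,r3:Mul1
  c2: issue MUL r1<-Mul2  regs: r0:6,r1:Mul2,r2:1,r3:Mul1
  c3: issue ADD r1<-Add1  regs: r0:6,r1:Add1,r2:1,r3:Mul1
  c4: issue ADD r2<-Add2  regs: r0:6,r1:Add1,r2:Add2,r3:Mul1
  c5: stall  regs: r0:6,r1:Add1,r2:Add2,r3:Mul1
  c6: CDB Add2=7; issue SUB r2<-Add2  regs: r0:6,r1:Add1,r2:Add2,r3:Mul1
  c7: CDB Mul1=1; issue MUL r3<-Mul1  regs: r0:6,r1:Add1,r2:Add2,r3:Mul1
  c8: CDB Mul2=1  regs: r0:6,r1:Add1,r2:Add2,r3:Mul1
  c9: CDB Add1=2  regs: r0:6,r1:2,r2:Add2,r3:Mul1
  c10: CDB Add2=-5  regs: r0:6,r1:2,r2:-5,r3:Mul1
  c11: -  regs: r0:6,r1:2,r2:-5,r3:Mul1
  c12: -  regs: r0:6,r1:2,r2:-5,r3:Mul1

STATUS = TAG Mul1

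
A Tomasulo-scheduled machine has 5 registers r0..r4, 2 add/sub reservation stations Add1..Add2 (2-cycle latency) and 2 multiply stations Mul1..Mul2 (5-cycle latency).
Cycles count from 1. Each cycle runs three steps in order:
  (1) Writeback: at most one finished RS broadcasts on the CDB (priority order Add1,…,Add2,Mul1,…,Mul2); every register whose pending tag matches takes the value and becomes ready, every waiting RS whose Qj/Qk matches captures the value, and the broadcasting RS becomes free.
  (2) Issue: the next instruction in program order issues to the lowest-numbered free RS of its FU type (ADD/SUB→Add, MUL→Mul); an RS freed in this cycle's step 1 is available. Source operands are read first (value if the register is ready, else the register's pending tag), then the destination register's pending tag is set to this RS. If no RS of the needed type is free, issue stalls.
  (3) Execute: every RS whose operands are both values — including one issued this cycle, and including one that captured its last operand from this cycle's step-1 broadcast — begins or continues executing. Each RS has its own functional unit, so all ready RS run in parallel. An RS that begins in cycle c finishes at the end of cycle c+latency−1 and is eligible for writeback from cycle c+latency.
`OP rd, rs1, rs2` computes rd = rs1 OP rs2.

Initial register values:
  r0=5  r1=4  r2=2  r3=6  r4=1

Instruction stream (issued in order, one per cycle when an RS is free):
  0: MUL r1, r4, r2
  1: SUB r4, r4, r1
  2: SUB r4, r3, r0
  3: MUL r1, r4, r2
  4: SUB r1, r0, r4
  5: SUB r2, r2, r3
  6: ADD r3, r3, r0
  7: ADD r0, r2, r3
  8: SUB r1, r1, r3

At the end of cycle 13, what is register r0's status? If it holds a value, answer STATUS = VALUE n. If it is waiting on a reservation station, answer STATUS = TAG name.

STATUS = VALUE 7

c1: issue MUL r1<-Mul1 | r0:5,r1:Mul1,r2:2,r3:6,r4:1
c2: issue SUB r4<-Add1 | r0:5,r1:Mul1,r2:2,r3:6,r4:Add1
c3: issue SUB r4<-Add2 | r0:5,r1:Mul1,r2:2,r3:6,r4:Add2
c4: issue MUL r1<-Mul2 | r0:5,r1:Mul2,r2:2,r3:6,r4:Add2
c5: CDB Add2=1; issue SUB r1<-Add2 | r0:5,r1:Add2,r2:2,r3:6,r4:1
c6: CDB Mul1=2; stall | r0:5,r1:Add2,r2:2,r3:6,r4:1
c7: CDB Add2=4; issue SUB r2<-Add2 | r0:5,r1:4,r2:Add2,r3:6,r4:1
c8: CDB Add1=-1; issue ADD r3<-Add1 | r0:5,r1:4,r2:Add2,r3:Add1,r4:1
c9: CDB Add2=-4; issue ADD r0<-Add2 | r0:Add2,r1:4,r2:-4,r3:Add1,r4:1
c10: CDB Add1=11; issue SUB r1<-Add1 | r0:Add2,r1:Add1,r2:-4,r3:11,r4:1
c11: CDB Mul2=2 | r0:Add2,r1:Add1,r2:-4,r3:11,r4:1
c12: CDB Add1=-7 | r0:Add2,r1:-7,r2:-4,r3:11,r4:1
c13: CDB Add2=7 | r0:7,r1:-7,r2:-4,r3:11,r4:1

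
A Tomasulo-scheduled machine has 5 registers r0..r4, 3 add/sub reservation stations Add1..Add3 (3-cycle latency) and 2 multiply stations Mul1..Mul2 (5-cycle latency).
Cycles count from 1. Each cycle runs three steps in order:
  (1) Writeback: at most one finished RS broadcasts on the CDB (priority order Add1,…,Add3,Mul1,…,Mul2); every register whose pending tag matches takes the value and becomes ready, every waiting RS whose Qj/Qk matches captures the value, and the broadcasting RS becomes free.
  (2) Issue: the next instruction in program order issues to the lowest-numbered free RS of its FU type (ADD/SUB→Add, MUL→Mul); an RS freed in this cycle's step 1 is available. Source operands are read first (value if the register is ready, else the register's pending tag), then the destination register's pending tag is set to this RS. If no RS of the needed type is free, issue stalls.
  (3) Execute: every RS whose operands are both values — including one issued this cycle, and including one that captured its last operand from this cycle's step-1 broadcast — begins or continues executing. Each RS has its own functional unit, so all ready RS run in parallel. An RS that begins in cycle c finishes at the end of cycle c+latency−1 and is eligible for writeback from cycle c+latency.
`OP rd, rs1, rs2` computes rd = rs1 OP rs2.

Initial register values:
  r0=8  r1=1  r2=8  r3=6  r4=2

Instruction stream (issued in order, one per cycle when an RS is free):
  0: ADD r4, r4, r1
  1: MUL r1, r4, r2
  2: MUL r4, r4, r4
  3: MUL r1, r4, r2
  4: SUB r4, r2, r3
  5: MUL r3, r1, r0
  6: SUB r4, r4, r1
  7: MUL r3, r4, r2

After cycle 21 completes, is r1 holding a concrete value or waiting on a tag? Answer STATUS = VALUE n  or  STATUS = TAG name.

STATUS = VALUE 72

cycle 1: issue ADD r4<-Add1 // r0:8,r1:1,r2:8,r3:6,r4:Add1
cycle 2: issue MUL r1<-Mul1 // r0:8,r1:Mul1,r2:8,r3:6,r4:Add1
cycle 3: issue MUL r4<-Mul2 // r0:8,r1:Mul1,r2:8,r3:6,r4:Mul2
cycle 4: CDB Add1=3; stall // r0:8,r1:Mul1,r2:8,r3:6,r4:Mul2
cycle 5: stall // r0:8,r1:Mul1,r2:8,r3:6,r4:Mul2
cycle 6: stall // r0:8,r1:Mul1,r2:8,r3:6,r4:Mul2
cycle 7: stall // r0:8,r1:Mul1,r2:8,r3:6,r4:Mul2
cycle 8: stall // r0:8,r1:Mul1,r2:8,r3:6,r4:Mul2
cycle 9: CDB Mul1=24; issue MUL r1<-Mul1 // r0:8,r1:Mul1,r2:8,r3:6,r4:Mul2
cycle 10: CDB Mul2=9; issue SUB r4<-Add1 // r0:8,r1:Mul1,r2:8,r3:6,r4:Add1
cycle 11: issue MUL r3<-Mul2 // r0:8,r1:Mul1,r2:8,r3:Mul2,r4:Add1
cycle 12: issue SUB r4<-Add2 // r0:8,r1:Mul1,r2:8,r3:Mul2,r4:Add2
cycle 13: CDB Add1=2; stall // r0:8,r1:Mul1,r2:8,r3:Mul2,r4:Add2
cycle 14: stall // r0:8,r1:Mul1,r2:8,r3:Mul2,r4:Add2
cycle 15: CDB Mul1=72; issue MUL r3<-Mul1 // r0:8,r1:72,r2:8,r3:Mul1,r4:Add2
cycle 16: - // r0:8,r1:72,r2:8,r3:Mul1,r4:Add2
cycle 17: - // r0:8,r1:72,r2:8,r3:Mul1,r4:Add2
cycle 18: CDB Add2=-70 // r0:8,r1:72,r2:8,r3:Mul1,r4:-70
cycle 19: - // r0:8,r1:72,r2:8,r3:Mul1,r4:-70
cycle 20: CDB Mul2=576 // r0:8,r1:72,r2:8,r3:Mul1,r4:-70
cycle 21: - // r0:8,r1:72,r2:8,r3:Mul1,r4:-70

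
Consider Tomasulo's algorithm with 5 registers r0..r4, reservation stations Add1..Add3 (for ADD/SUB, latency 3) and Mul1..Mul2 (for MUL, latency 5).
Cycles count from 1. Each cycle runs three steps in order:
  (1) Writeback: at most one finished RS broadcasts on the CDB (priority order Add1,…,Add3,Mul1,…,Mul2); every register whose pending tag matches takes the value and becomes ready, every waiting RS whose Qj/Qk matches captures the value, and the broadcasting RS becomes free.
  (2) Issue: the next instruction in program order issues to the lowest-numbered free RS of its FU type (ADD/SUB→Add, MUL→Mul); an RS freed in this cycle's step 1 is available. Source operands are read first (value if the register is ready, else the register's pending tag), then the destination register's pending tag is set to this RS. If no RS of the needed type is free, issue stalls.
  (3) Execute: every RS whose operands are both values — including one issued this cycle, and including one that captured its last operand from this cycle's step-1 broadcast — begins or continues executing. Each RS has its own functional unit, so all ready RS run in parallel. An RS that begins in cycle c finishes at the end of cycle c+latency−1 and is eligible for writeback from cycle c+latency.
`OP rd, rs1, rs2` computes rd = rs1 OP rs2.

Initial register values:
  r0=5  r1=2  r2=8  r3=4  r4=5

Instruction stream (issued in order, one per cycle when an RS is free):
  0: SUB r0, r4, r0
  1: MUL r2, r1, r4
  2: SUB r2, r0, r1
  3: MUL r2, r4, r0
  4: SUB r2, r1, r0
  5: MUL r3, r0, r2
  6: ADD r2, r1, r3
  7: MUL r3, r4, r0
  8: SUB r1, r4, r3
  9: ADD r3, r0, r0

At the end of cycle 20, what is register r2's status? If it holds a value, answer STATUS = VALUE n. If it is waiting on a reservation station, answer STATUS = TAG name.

c1: issue SUB r0<-Add1 | r0:Add1,r1:2,r2:8,r3:4,r4:5
c2: issue MUL r2<-Mul1 | r0:Add1,r1:2,r2:Mul1,r3:4,r4:5
c3: issue SUB r2<-Add2 | r0:Add1,r1:2,r2:Add2,r3:4,r4:5
c4: CDB Add1=0; issue MUL r2<-Mul2 | r0:0,r1:2,r2:Mul2,r3:4,r4:5
c5: issue SUB r2<-Add1 | r0:0,r1:2,r2:Add1,r3:4,r4:5
c6: stall | r0:0,r1:2,r2:Add1,r3:4,r4:5
c7: CDB Add2=-2; stall | r0:0,r1:2,r2:Add1,r3:4,r4:5
c8: CDB Add1=2; stall | r0:0,r1:2,r2:2,r3:4,r4:5
c9: CDB Mul1=10; issue MUL r3<-Mul1 | r0:0,r1:2,r2:2,r3:Mul1,r4:5
c10: CDB Mul2=0; issue ADD r2<-Add1 | r0:0,r1:2,r2:Add1,r3:Mul1,r4:5
c11: issue MUL r3<-Mul2 | r0:0,r1:2,r2:Add1,r3:Mul2,r4:5
c12: issue SUB r1<-Add2 | r0:0,r1:Add2,r2:Add1,r3:Mul2,r4:5
c13: issue ADD r3<-Add3 | r0:0,r1:Add2,r2:Add1,r3:Add3,r4:5
c14: CDB Mul1=0 | r0:0,r1:Add2,r2:Add1,r3:Add3,r4:5
c15: - | r0:0,r1:Add2,r2:Add1,r3:Add3,r4:5
c16: CDB Add3=0 | r0:0,r1:Add2,r2:Add1,r3:0,r4:5
c17: CDB Add1=2 | r0:0,r1:Add2,r2:2,r3:0,r4:5
c18: CDB Mul2=0 | r0:0,r1:Add2,r2:2,r3:0,r4:5
c19: - | r0:0,r1:Add2,r2:2,r3:0,r4:5
c20: - | r0:0,r1:Add2,r2:2,r3:0,r4:5

STATUS = VALUE 2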